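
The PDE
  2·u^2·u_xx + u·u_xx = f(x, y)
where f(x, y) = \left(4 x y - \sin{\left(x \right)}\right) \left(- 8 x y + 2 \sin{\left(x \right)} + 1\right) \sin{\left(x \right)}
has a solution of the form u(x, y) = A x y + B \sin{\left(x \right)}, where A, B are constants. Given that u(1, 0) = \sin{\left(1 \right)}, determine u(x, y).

Substitute the ansatz u = A x y + B \sin{\left(x \right)} into the left-hand side.
Derivatives of the ansatz:
  u_xx = - B \sin{\left(x \right)}
Term by term:
  2·u^2·u_xx = - 2 A^{2} B x^{2} y^{2} \sin{\left(x \right)} - 4 A B^{2} x y \sin^{2}{\left(x \right)} - 2 B^{3} \sin^{3}{\left(x \right)}
  u·u_xx = - A B x y \sin{\left(x \right)} - B^{2} \sin^{2}{\left(x \right)}
So the left-hand side equals
  - 2 A^{2} B x^{2} y^{2} \sin{\left(x \right)} - 4 A B^{2} x y \sin^{2}{\left(x \right)} - A B x y \sin{\left(x \right)} - 2 B^{3} \sin^{3}{\left(x \right)} - B^{2} \sin^{2}{\left(x \right)}
This must equal f(x, y) identically; expanded, f = - 32 x^{2} y^{2} \sin{\left(x \right)} + 16 x y \sin^{2}{\left(x \right)} + 4 x y \sin{\left(x \right)} - 2 \sin^{3}{\left(x \right)} - \sin^{2}{\left(x \right)}.
Matching coefficients of the independent functions:
  [x y \sin{\left(x \right)}]:  - A B = 4
  [x y \sin^{2}{\left(x \right)}]:  - 4 A B^{2} = 16
  [x^{2} y^{2} \sin{\left(x \right)}]:  - 2 A^{2} B = -32
  [\sin^{2}{\left(x \right)}]:  - B^{2} = -1
  [\sin^{3}{\left(x \right)}]:  - 2 B^{3} = -2
Solving: A = -4, B = 1.
Check against the point condition:
  u(1, 0) = \sin{\left(1 \right)}  ⟹  B \sin{\left(1 \right)} = \sin{\left(1 \right)}  ✓
Hence u(x, y) = - 4 x y + \sin{\left(x \right)}.

Answer: u(x, y) = - 4 x y + \sin{\left(x \right)}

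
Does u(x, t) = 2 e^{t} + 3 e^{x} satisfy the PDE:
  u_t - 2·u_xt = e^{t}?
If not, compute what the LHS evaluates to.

Answer: No, the LHS evaluates to 2 e^{t}

Derivation:
Evaluate each term of the left-hand side for u = 2 e^{t} + 3 e^{x}.
Derivatives:
  u_t = 2 e^{t}
  u_xt = 0
Terms:
  u_t = 2 e^{t}
  -2·u_xt = 0
Sum: LHS = 2 e^{t}
Given right-hand side: e^{t}. Difference LHS − RHS = e^{t} ≠ 0, so u is not a solution.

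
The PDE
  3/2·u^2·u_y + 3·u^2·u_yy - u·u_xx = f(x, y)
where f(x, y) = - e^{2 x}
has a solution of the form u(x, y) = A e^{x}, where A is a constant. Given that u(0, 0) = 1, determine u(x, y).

Substitute the ansatz u = A e^{x} into the left-hand side.
Derivatives of the ansatz:
  u_y = 0
  u_yy = 0
  u_xx = A e^{x}
Term by term:
  3/2·u^2·u_y = 0
  3·u^2·u_yy = 0
  -u·u_xx = - A^{2} e^{2 x}
So the left-hand side equals
  - A^{2} e^{2 x}
This must equal f(x, y) = - e^{2 x} identically.
Matching coefficients of the independent functions:
  [e^{2 x}]:  - A^{2} = -1
These equations allow (A) = (-1) or (1).
Impose the point condition(s):
  u(0, 0) = 1  ⟹  A = 1
Only A = 1 satisfies everything.
Hence u(x, y) = e^{x}.

Answer: u(x, y) = e^{x}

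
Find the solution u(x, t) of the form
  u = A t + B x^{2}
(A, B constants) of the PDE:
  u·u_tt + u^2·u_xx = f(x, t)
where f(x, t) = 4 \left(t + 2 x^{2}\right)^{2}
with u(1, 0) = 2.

Answer: u(x, t) = t + 2 x^{2}

Derivation:
Substitute the ansatz u = A t + B x^{2} into the left-hand side.
Derivatives of the ansatz:
  u_tt = 0
  u_xx = 2 B
Term by term:
  u·u_tt = 0
  u^2·u_xx = 2 A^{2} B t^{2} + 4 A B^{2} t x^{2} + 2 B^{3} x^{4}
So the left-hand side equals
  2 A^{2} B t^{2} + 4 A B^{2} t x^{2} + 2 B^{3} x^{4}
This must equal f(x, t) identically; expanded, f = 4 t^{2} + 16 t x^{2} + 16 x^{4}.
Matching coefficients of the independent functions:
  [t^{2}]:  2 A^{2} B = 4
  [x^{4}]:  2 B^{3} = 16
  [t x^{2}]:  4 A B^{2} = 16
Solving: A = 1, B = 2.
Check against the point condition:
  u(1, 0) = 2  ⟹  B = 2  ✓
Hence u(x, t) = t + 2 x^{2}.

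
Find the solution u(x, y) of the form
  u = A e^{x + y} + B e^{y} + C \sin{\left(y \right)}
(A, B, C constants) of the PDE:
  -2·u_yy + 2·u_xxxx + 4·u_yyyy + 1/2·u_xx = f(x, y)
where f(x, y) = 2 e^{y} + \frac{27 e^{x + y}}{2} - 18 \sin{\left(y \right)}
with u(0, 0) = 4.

Substitute the ansatz u = A e^{x + y} + B e^{y} + C \sin{\left(y \right)} into the left-hand side.
Derivatives of the ansatz:
  u_yy = A e^{x} e^{y} + B e^{y} - C \sin{\left(y \right)}
  u_xxxx = A e^{x} e^{y}
  u_yyyy = A e^{x} e^{y} + B e^{y} + C \sin{\left(y \right)}
  u_xx = A e^{x} e^{y}
Term by term:
  -2·u_yy = - 2 A e^{x} e^{y} - 2 B e^{y} + 2 C \sin{\left(y \right)}
  2·u_xxxx = 2 A e^{x} e^{y}
  4·u_yyyy = 4 A e^{x} e^{y} + 4 B e^{y} + 4 C \sin{\left(y \right)}
  1/2·u_xx = \frac{A e^{x} e^{y}}{2}
So the left-hand side equals
  \frac{9 A e^{x} e^{y}}{2} + 2 B e^{y} + 6 C \sin{\left(y \right)}
This must equal f(x, y) identically; expanded, f = \frac{27 e^{x} e^{y}}{2} + 2 e^{y} - 18 \sin{\left(y \right)}.
Matching coefficients of the independent functions:
  [e^{x} e^{y}]:  \frac{9 A}{2} = \frac{27}{2}
  [e^{y}]:  2 B = 2
  [\sin{\left(y \right)}]:  6 C = -18
Solving: A = 3, B = 1, C = -3.
Check against the point condition:
  u(0, 0) = 4  ⟹  A + B = 4  ✓
Hence u(x, y) = e^{y} + 3 e^{x + y} - 3 \sin{\left(y \right)}.

Answer: u(x, y) = e^{y} + 3 e^{x + y} - 3 \sin{\left(y \right)}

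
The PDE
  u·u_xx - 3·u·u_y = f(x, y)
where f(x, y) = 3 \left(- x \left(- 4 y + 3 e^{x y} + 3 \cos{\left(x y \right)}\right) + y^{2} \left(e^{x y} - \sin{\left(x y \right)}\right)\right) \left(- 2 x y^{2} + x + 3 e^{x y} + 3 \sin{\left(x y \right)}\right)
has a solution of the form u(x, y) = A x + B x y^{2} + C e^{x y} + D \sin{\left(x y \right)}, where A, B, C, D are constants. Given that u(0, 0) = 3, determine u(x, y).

Substitute the ansatz u = A x + B x y^{2} + C e^{x y} + D \sin{\left(x y \right)} into the left-hand side.
Derivatives of the ansatz:
  u_xx = C y^{2} e^{x y} - D y^{2} \sin{\left(x y \right)}
  u_y = 2 B x y + C x e^{x y} + D x \cos{\left(x y \right)}
Term by term:
  u·u_xx = A C x y^{2} e^{x y} - A D x y^{2} \sin{\left(x y \right)} + B C x y^{4} e^{x y} - B D x y^{4} \sin{\left(x y \right)} + C^{2} y^{2} e^{2 x y} - D^{2} y^{2} \sin^{2}{\left(x y \right)}
  -3·u·u_y = - 6 A B x^{2} y - 3 A C x^{2} e^{x y} - 3 A D x^{2} \cos{\left(x y \right)} - 6 B^{2} x^{2} y^{3} - 3 B C x^{2} y^{2} e^{x y} - 6 B C x y e^{x y} - 3 B D x^{2} y^{2} \cos{\left(x y \right)} - 6 B D x y \sin{\left(x y \right)} - 3 C^{2} x e^{2 x y} - 3 C D x e^{x y} \sin{\left(x y \right)} - 3 C D x e^{x y} \cos{\left(x y \right)} - 3 D^{2} x \sin{\left(x y \right)} \cos{\left(x y \right)}
So the left-hand side equals
  - 6 A B x^{2} y - 3 A C x^{2} e^{x y} + A C x y^{2} e^{x y} - 3 A D x^{2} \cos{\left(x y \right)} - A D x y^{2} \sin{\left(x y \right)} - 6 B^{2} x^{2} y^{3} - 3 B C x^{2} y^{2} e^{x y} + B C x y^{4} e^{x y} - 6 B C x y e^{x y} - 3 B D x^{2} y^{2} \cos{\left(x y \right)} - B D x y^{4} \sin{\left(x y \right)} - 6 B D x y \sin{\left(x y \right)} - 3 C^{2} x e^{2 x y} + C^{2} y^{2} e^{2 x y} - 3 C D x e^{x y} \sin{\left(x y \right)} - 3 C D x e^{x y} \cos{\left(x y \right)} - 3 D^{2} x \sin{\left(x y \right)} \cos{\left(x y \right)} - D^{2} y^{2} \sin^{2}{\left(x y \right)}
This must equal f(x, y) identically; expanded, f = - 24 x^{2} y^{3} + 18 x^{2} y^{2} e^{x y} + 18 x^{2} y^{2} \cos{\left(x y \right)} + 12 x^{2} y - 9 x^{2} e^{x y} - 9 x^{2} \cos{\left(x y \right)} - 6 x y^{4} e^{x y} + 6 x y^{4} \sin{\left(x y \right)} + 3 x y^{2} e^{x y} - 3 x y^{2} \sin{\left(x y \right)} + 36 x y e^{x y} + 36 x y \sin{\left(x y \right)} - 27 x e^{2 x y} - 27 x e^{x y} \sin{\left(x y \right)} - 27 x e^{x y} \cos{\left(x y \right)} - 27 x \sin{\left(x y \right)} \cos{\left(x y \right)} + 9 y^{2} e^{2 x y} - 9 y^{2} \sin^{2}{\left(x y \right)}.
Matching coefficients of the independent functions:
(each divided by its leading coefficient; functions giving the same equation are listed together)
  [x e^{2 x y}, y^{2} e^{2 x y}]:  C^{2} - 9 = 0
  [x^{2} y]:  A B + 2 = 0
  [x^{2} y^{3}]:  B^{2} - 4 = 0
  [x^{2} e^{x y}, x y^{2} e^{x y}]:  A C - 3 = 0
  [x^{2} \cos{\left(x y \right)}, x y^{2} \sin{\left(x y \right)}]:  A D - 3 = 0
  [y^{2} \sin^{2}{\left(x y \right)}, x \sin{\left(x y \right)} \cos{\left(x y \right)}]:  D^{2} - 9 = 0
  [x y e^{x y}, x y^{4} e^{x y}, x^{2} y^{2} e^{x y}]:  B C + 6 = 0
  [x y \sin{\left(x y \right)}, x y^{4} \sin{\left(x y \right)}, x^{2} y^{2} \cos{\left(x y \right)}]:  B D + 6 = 0
  [x e^{x y} \sin{\left(x y \right)}, x e^{x y} \cos{\left(x y \right)}]:  C D - 9 = 0
These equations allow (A, B, C, D) = (-1, 2, -3, -3) or (1, -2, 3, 3).
Impose the point condition(s):
  u(0, 0) = 3  ⟹  C = 3
Only A = 1, B = -2, C = 3, D = 3 satisfies everything.
Hence u(x, y) = - 2 x y^{2} + x + 3 e^{x y} + 3 \sin{\left(x y \right)}.

Answer: u(x, y) = - 2 x y^{2} + x + 3 e^{x y} + 3 \sin{\left(x y \right)}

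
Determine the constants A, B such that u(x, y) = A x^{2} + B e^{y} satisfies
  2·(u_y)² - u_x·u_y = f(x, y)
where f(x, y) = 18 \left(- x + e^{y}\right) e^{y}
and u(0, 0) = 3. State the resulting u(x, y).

Answer: u(x, y) = 3 x^{2} + 3 e^{y}

Derivation:
Substitute the ansatz u = A x^{2} + B e^{y} into the left-hand side.
Derivatives of the ansatz:
  u_y = B e^{y}
  u_x = 2 A x
Term by term:
  2·(u_y)² = 2 B^{2} e^{2 y}
  -u_x·u_y = - 2 A B x e^{y}
So the left-hand side equals
  - 2 A B x e^{y} + 2 B^{2} e^{2 y}
This must equal f(x, y) identically; expanded, f = - 18 x e^{y} + 18 e^{2 y}.
Matching coefficients of the independent functions:
  [x e^{y}]:  - 2 A B = -18
  [e^{2 y}]:  2 B^{2} = 18
These equations allow (A, B) = (-3, -3) or (3, 3).
Impose the point condition(s):
  u(0, 0) = 3  ⟹  B = 3
Only A = 3, B = 3 satisfies everything.
Hence u(x, y) = 3 x^{2} + 3 e^{y}.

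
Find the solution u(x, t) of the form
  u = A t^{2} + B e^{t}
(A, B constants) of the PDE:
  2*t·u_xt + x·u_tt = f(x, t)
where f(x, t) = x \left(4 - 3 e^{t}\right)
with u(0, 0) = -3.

Substitute the ansatz u = A t^{2} + B e^{t} into the left-hand side.
Derivatives of the ansatz:
  u_xt = 0
  u_tt = 2 A + B e^{t}
Term by term:
  2*t·u_xt = 0
  x·u_tt = 2 A x + B x e^{t}
So the left-hand side equals
  2 A x + B x e^{t}
This must equal f(x, t) identically; expanded, f = - 3 x e^{t} + 4 x.
Matching coefficients of the independent functions:
  [x]:  2 A = 4
  [x e^{t}]:  B = -3
Solving: A = 2, B = -3.
Check against the point condition:
  u(0, 0) = -3  ⟹  B = -3  ✓
Hence u(x, t) = 2 t^{2} - 3 e^{t}.

Answer: u(x, t) = 2 t^{2} - 3 e^{t}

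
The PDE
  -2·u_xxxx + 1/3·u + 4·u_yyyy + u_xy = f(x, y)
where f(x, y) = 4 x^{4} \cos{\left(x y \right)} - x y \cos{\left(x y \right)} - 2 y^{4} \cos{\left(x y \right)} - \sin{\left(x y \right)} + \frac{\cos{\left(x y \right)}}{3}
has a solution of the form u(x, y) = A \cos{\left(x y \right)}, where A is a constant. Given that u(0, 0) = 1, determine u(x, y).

Answer: u(x, y) = \cos{\left(x y \right)}

Derivation:
Substitute the ansatz u = A \cos{\left(x y \right)} into the left-hand side.
Derivatives of the ansatz:
  u_xxxx = A y^{4} \cos{\left(x y \right)}
  u_yyyy = A x^{4} \cos{\left(x y \right)}
  u_xy = - A x y \cos{\left(x y \right)} - A \sin{\left(x y \right)}
Term by term:
  -2·u_xxxx = - 2 A y^{4} \cos{\left(x y \right)}
  1/3·u = \frac{A \cos{\left(x y \right)}}{3}
  4·u_yyyy = 4 A x^{4} \cos{\left(x y \right)}
  u_xy = - A x y \cos{\left(x y \right)} - A \sin{\left(x y \right)}
So the left-hand side equals
  4 A x^{4} \cos{\left(x y \right)} - A x y \cos{\left(x y \right)} - 2 A y^{4} \cos{\left(x y \right)} - A \sin{\left(x y \right)} + \frac{A \cos{\left(x y \right)}}{3}
This must equal f(x, y) = 4 x^{4} \cos{\left(x y \right)} - x y \cos{\left(x y \right)} - 2 y^{4} \cos{\left(x y \right)} - \sin{\left(x y \right)} + \frac{\cos{\left(x y \right)}}{3} identically.
Matching coefficients of the independent functions:
  [x^{4} \cos{\left(x y \right)}]:  4 A = 4
  [y^{4} \cos{\left(x y \right)}]:  - 2 A = -2
  [x y \cos{\left(x y \right)}, \sin{\left(x y \right)}]:  - A = -1
  [\cos{\left(x y \right)}]:  \frac{A}{3} = \frac{1}{3}
Solving: A = 1.
Check against the point condition:
  u(0, 0) = 1  ⟹  A = 1  ✓
Hence u(x, y) = \cos{\left(x y \right)}.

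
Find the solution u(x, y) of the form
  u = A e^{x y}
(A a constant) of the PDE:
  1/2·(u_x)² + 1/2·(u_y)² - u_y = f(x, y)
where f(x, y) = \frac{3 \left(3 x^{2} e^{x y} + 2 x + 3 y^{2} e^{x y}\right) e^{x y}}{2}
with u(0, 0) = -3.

Substitute the ansatz u = A e^{x y} into the left-hand side.
Derivatives of the ansatz:
  u_x = A y e^{x y}
  u_y = A x e^{x y}
Term by term:
  1/2·(u_x)² = \frac{A^{2} y^{2} e^{2 x y}}{2}
  1/2·(u_y)² = \frac{A^{2} x^{2} e^{2 x y}}{2}
  -u_y = - A x e^{x y}
So the left-hand side equals
  \frac{A^{2} x^{2} e^{2 x y}}{2} + \frac{A^{2} y^{2} e^{2 x y}}{2} - A x e^{x y}
This must equal f(x, y) identically; expanded, f = \frac{9 x^{2} e^{2 x y}}{2} + 3 x e^{x y} + \frac{9 y^{2} e^{2 x y}}{2}.
Matching coefficients of the independent functions:
  [x e^{x y}]:  - A = 3
  [x^{2} e^{2 x y}, y^{2} e^{2 x y}]:  \frac{A^{2}}{2} = \frac{9}{2}
Solving: A = -3.
Check against the point condition:
  u(0, 0) = -3  ⟹  A = -3  ✓
Hence u(x, y) = - 3 e^{x y}.

Answer: u(x, y) = - 3 e^{x y}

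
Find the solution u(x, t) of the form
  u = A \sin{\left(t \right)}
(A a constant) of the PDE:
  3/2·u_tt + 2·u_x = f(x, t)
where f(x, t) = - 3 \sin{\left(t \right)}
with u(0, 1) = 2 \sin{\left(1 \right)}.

Substitute the ansatz u = A \sin{\left(t \right)} into the left-hand side.
Derivatives of the ansatz:
  u_tt = - A \sin{\left(t \right)}
  u_x = 0
Term by term:
  3/2·u_tt = - \frac{3 A \sin{\left(t \right)}}{2}
  2·u_x = 0
So the left-hand side equals
  - \frac{3 A \sin{\left(t \right)}}{2}
This must equal f(x, t) = - 3 \sin{\left(t \right)} identically.
Matching coefficients of the independent functions:
  [\sin{\left(t \right)}]:  - \frac{3 A}{2} = -3
Solving: A = 2.
Check against the point condition:
  u(0, 1) = 2 \sin{\left(1 \right)}  ⟹  A \sin{\left(1 \right)} = 2 \sin{\left(1 \right)}  ✓
Hence u(x, t) = 2 \sin{\left(t \right)}.

Answer: u(x, t) = 2 \sin{\left(t \right)}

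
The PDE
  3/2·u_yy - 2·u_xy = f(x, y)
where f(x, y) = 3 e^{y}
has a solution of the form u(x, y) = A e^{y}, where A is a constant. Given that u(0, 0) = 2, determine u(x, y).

Substitute the ansatz u = A e^{y} into the left-hand side.
Derivatives of the ansatz:
  u_yy = A e^{y}
  u_xy = 0
Term by term:
  3/2·u_yy = \frac{3 A e^{y}}{2}
  -2·u_xy = 0
So the left-hand side equals
  \frac{3 A e^{y}}{2}
This must equal f(x, y) = 3 e^{y} identically.
Matching coefficients of the independent functions:
  [e^{y}]:  \frac{3 A}{2} = 3
Solving: A = 2.
Check against the point condition:
  u(0, 0) = 2  ⟹  A = 2  ✓
Hence u(x, y) = 2 e^{y}.

Answer: u(x, y) = 2 e^{y}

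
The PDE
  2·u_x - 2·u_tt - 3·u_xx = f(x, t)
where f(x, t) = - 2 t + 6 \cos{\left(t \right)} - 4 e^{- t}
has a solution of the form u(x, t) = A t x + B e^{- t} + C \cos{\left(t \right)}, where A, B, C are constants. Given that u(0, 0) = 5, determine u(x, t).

Substitute the ansatz u = A t x + B e^{- t} + C \cos{\left(t \right)} into the left-hand side.
Derivatives of the ansatz:
  u_x = A t
  u_tt = B e^{- t} - C \cos{\left(t \right)}
  u_xx = 0
Term by term:
  2·u_x = 2 A t
  -2·u_tt = - 2 B e^{- t} + 2 C \cos{\left(t \right)}
  -3·u_xx = 0
So the left-hand side equals
  2 A t - 2 B e^{- t} + 2 C \cos{\left(t \right)}
This must equal f(x, t) = - 2 t + 6 \cos{\left(t \right)} - 4 e^{- t} identically.
Matching coefficients of the independent functions:
  [t]:  2 A = -2
  [e^{- t}]:  - 2 B = -4
  [\cos{\left(t \right)}]:  2 C = 6
Solving: A = -1, B = 2, C = 3.
Check against the point condition:
  u(0, 0) = 5  ⟹  B + C = 5  ✓
Hence u(x, t) = - t x + 3 \cos{\left(t \right)} + 2 e^{- t}.

Answer: u(x, t) = - t x + 3 \cos{\left(t \right)} + 2 e^{- t}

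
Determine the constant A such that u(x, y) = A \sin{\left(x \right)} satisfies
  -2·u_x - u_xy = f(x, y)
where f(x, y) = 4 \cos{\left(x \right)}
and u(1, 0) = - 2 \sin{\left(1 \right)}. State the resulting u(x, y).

Substitute the ansatz u = A \sin{\left(x \right)} into the left-hand side.
Derivatives of the ansatz:
  u_x = A \cos{\left(x \right)}
  u_xy = 0
Term by term:
  -2·u_x = - 2 A \cos{\left(x \right)}
  -u_xy = 0
So the left-hand side equals
  - 2 A \cos{\left(x \right)}
This must equal f(x, y) = 4 \cos{\left(x \right)} identically.
Matching coefficients of the independent functions:
  [\cos{\left(x \right)}]:  - 2 A = 4
Solving: A = -2.
Check against the point condition:
  u(1, 0) = - 2 \sin{\left(1 \right)}  ⟹  A \sin{\left(1 \right)} = - 2 \sin{\left(1 \right)}  ✓
Hence u(x, y) = - 2 \sin{\left(x \right)}.

Answer: u(x, y) = - 2 \sin{\left(x \right)}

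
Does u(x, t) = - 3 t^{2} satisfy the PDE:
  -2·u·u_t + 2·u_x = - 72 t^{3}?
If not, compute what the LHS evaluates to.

Evaluate each term of the left-hand side for u = - 3 t^{2}.
Derivatives:
  u_t = - 6 t
  u_x = 0
Terms:
  -2·u·u_t = - 36 t^{3}
  2·u_x = 0
Sum: LHS = - 36 t^{3}
Given right-hand side: - 72 t^{3}. Difference LHS − RHS = 36 t^{3} ≠ 0, so u is not a solution.

Answer: No, the LHS evaluates to - 36 t^{3}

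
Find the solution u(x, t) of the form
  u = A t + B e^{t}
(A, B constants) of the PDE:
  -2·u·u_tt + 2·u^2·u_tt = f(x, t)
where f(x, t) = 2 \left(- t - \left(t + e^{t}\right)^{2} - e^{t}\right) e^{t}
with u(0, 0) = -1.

Substitute the ansatz u = A t + B e^{t} into the left-hand side.
Derivatives of the ansatz:
  u_tt = B e^{t}
Term by term:
  -2·u·u_tt = - 2 A B t e^{t} - 2 B^{2} e^{2 t}
  2·u^2·u_tt = 2 A^{2} B t^{2} e^{t} + 4 A B^{2} t e^{2 t} + 2 B^{3} e^{3 t}
So the left-hand side equals
  2 A^{2} B t^{2} e^{t} + 4 A B^{2} t e^{2 t} - 2 A B t e^{t} + 2 B^{3} e^{3 t} - 2 B^{2} e^{2 t}
This must equal f(x, t) identically; expanded, f = - 2 t^{2} e^{t} - 4 t e^{2 t} - 2 t e^{t} - 2 e^{3 t} - 2 e^{2 t}.
Matching coefficients of the independent functions:
  [t e^{t}]:  - 2 A B = -2
  [t e^{2 t}]:  4 A B^{2} = -4
  [t^{2} e^{t}]:  2 A^{2} B = -2
  [e^{2 t}]:  - 2 B^{2} = -2
  [e^{3 t}]:  2 B^{3} = -2
Solving: A = -1, B = -1.
Check against the point condition:
  u(0, 0) = -1  ⟹  B = -1  ✓
Hence u(x, t) = - t - e^{t}.

Answer: u(x, t) = - t - e^{t}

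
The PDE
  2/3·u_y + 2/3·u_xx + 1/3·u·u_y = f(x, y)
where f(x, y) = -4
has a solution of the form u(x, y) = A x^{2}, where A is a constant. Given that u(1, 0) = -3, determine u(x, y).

Substitute the ansatz u = A x^{2} into the left-hand side.
Derivatives of the ansatz:
  u_y = 0
  u_xx = 2 A
Term by term:
  2/3·u_y = 0
  2/3·u_xx = \frac{4 A}{3}
  1/3·u·u_y = 0
So the left-hand side equals
  \frac{4 A}{3}
This must equal f(x, y) = -4 identically.
Matching coefficients of the independent functions:
  [constant term]:  \frac{4 A}{3} = -4
Solving: A = -3.
Check against the point condition:
  u(1, 0) = -3  ⟹  A = -3  ✓
Hence u(x, y) = - 3 x^{2}.

Answer: u(x, y) = - 3 x^{2}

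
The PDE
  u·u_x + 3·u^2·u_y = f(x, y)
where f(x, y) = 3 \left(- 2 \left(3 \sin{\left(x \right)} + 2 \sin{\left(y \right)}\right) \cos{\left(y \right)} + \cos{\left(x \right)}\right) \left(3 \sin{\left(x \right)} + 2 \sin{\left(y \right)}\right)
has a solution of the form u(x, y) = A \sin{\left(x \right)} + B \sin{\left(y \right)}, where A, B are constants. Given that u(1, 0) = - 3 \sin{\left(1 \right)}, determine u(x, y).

Answer: u(x, y) = - 3 \sin{\left(x \right)} - 2 \sin{\left(y \right)}

Derivation:
Substitute the ansatz u = A \sin{\left(x \right)} + B \sin{\left(y \right)} into the left-hand side.
Derivatives of the ansatz:
  u_x = A \cos{\left(x \right)}
  u_y = B \cos{\left(y \right)}
Term by term:
  u·u_x = A^{2} \sin{\left(x \right)} \cos{\left(x \right)} + A B \sin{\left(y \right)} \cos{\left(x \right)}
  3·u^2·u_y = 3 A^{2} B \sin^{2}{\left(x \right)} \cos{\left(y \right)} + 6 A B^{2} \sin{\left(x \right)} \sin{\left(y \right)} \cos{\left(y \right)} + 3 B^{3} \sin^{2}{\left(y \right)} \cos{\left(y \right)}
So the left-hand side equals
  3 A^{2} B \sin^{2}{\left(x \right)} \cos{\left(y \right)} + A^{2} \sin{\left(x \right)} \cos{\left(x \right)} + 6 A B^{2} \sin{\left(x \right)} \sin{\left(y \right)} \cos{\left(y \right)} + A B \sin{\left(y \right)} \cos{\left(x \right)} + 3 B^{3} \sin^{2}{\left(y \right)} \cos{\left(y \right)}
This must equal f(x, y) identically; expanded, f = - 54 \sin^{2}{\left(x \right)} \cos{\left(y \right)} - 72 \sin{\left(x \right)} \sin{\left(y \right)} \cos{\left(y \right)} + 9 \sin{\left(x \right)} \cos{\left(x \right)} - 24 \sin^{2}{\left(y \right)} \cos{\left(y \right)} + 6 \sin{\left(y \right)} \cos{\left(x \right)}.
Matching coefficients of the independent functions:
  [\sin{\left(x \right)} \cos{\left(x \right)}]:  A^{2} = 9
  [\sin^{2}{\left(x \right)} \cos{\left(y \right)}]:  3 A^{2} B = -54
  [\sin{\left(y \right)} \cos{\left(x \right)}]:  A B = 6
  [\sin^{2}{\left(y \right)} \cos{\left(y \right)}]:  3 B^{3} = -24
  [\sin{\left(x \right)} \sin{\left(y \right)} \cos{\left(y \right)}]:  6 A B^{2} = -72
Solving: A = -3, B = -2.
Check against the point condition:
  u(1, 0) = - 3 \sin{\left(1 \right)}  ⟹  A \sin{\left(1 \right)} = - 3 \sin{\left(1 \right)}  ✓
Hence u(x, y) = - 3 \sin{\left(x \right)} - 2 \sin{\left(y \right)}.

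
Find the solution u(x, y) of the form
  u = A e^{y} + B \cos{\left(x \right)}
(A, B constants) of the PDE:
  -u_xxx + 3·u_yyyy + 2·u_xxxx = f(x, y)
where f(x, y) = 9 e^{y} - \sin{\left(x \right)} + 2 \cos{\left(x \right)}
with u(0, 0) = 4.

Substitute the ansatz u = A e^{y} + B \cos{\left(x \right)} into the left-hand side.
Derivatives of the ansatz:
  u_xxx = B \sin{\left(x \right)}
  u_yyyy = A e^{y}
  u_xxxx = B \cos{\left(x \right)}
Term by term:
  -u_xxx = - B \sin{\left(x \right)}
  3·u_yyyy = 3 A e^{y}
  2·u_xxxx = 2 B \cos{\left(x \right)}
So the left-hand side equals
  3 A e^{y} - B \sin{\left(x \right)} + 2 B \cos{\left(x \right)}
This must equal f(x, y) = 9 e^{y} - \sin{\left(x \right)} + 2 \cos{\left(x \right)} identically.
Matching coefficients of the independent functions:
  [e^{y}]:  3 A = 9
  [\sin{\left(x \right)}]:  - B = -1
  [\cos{\left(x \right)}]:  2 B = 2
Solving: A = 3, B = 1.
Check against the point condition:
  u(0, 0) = 4  ⟹  A + B = 4  ✓
Hence u(x, y) = 3 e^{y} + \cos{\left(x \right)}.

Answer: u(x, y) = 3 e^{y} + \cos{\left(x \right)}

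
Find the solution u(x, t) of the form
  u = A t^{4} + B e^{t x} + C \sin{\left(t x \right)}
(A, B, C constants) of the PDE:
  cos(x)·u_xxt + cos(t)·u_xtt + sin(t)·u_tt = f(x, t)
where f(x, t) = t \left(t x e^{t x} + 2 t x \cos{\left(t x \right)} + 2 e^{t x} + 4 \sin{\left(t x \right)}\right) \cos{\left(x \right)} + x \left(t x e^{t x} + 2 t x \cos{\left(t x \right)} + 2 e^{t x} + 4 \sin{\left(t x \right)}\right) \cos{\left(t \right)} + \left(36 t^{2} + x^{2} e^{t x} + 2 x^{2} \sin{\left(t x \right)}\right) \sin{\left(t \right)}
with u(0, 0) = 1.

Substitute the ansatz u = A t^{4} + B e^{t x} + C \sin{\left(t x \right)} into the left-hand side.
Derivatives of the ansatz:
  u_xxt = B t^{2} x e^{t x} + 2 B t e^{t x} - C t^{2} x \cos{\left(t x \right)} - 2 C t \sin{\left(t x \right)}
  u_xtt = B t x^{2} e^{t x} + 2 B x e^{t x} - C t x^{2} \cos{\left(t x \right)} - 2 C x \sin{\left(t x \right)}
  u_tt = 12 A t^{2} + B x^{2} e^{t x} - C x^{2} \sin{\left(t x \right)}
Term by term:
  cos(x)·u_xxt = B t^{2} x e^{t x} \cos{\left(x \right)} + 2 B t e^{t x} \cos{\left(x \right)} - C t^{2} x \cos{\left(x \right)} \cos{\left(t x \right)} - 2 C t \sin{\left(t x \right)} \cos{\left(x \right)}
  cos(t)·u_xtt = B t x^{2} e^{t x} \cos{\left(t \right)} + 2 B x e^{t x} \cos{\left(t \right)} - C t x^{2} \cos{\left(t \right)} \cos{\left(t x \right)} - 2 C x \sin{\left(t x \right)} \cos{\left(t \right)}
  sin(t)·u_tt = 12 A t^{2} \sin{\left(t \right)} + B x^{2} e^{t x} \sin{\left(t \right)} - C x^{2} \sin{\left(t \right)} \sin{\left(t x \right)}
So the left-hand side equals
  12 A t^{2} \sin{\left(t \right)} + B t^{2} x e^{t x} \cos{\left(x \right)} + B t x^{2} e^{t x} \cos{\left(t \right)} + 2 B t e^{t x} \cos{\left(x \right)} + B x^{2} e^{t x} \sin{\left(t \right)} + 2 B x e^{t x} \cos{\left(t \right)} - C t^{2} x \cos{\left(x \right)} \cos{\left(t x \right)} - C t x^{2} \cos{\left(t \right)} \cos{\left(t x \right)} - 2 C t \sin{\left(t x \right)} \cos{\left(x \right)} - C x^{2} \sin{\left(t \right)} \sin{\left(t x \right)} - 2 C x \sin{\left(t x \right)} \cos{\left(t \right)}
This must equal f(x, t) identically; expanded, f = t^{2} x e^{t x} \cos{\left(x \right)} + 2 t^{2} x \cos{\left(x \right)} \cos{\left(t x \right)} + 36 t^{2} \sin{\left(t \right)} + t x^{2} e^{t x} \cos{\left(t \right)} + 2 t x^{2} \cos{\left(t \right)} \cos{\left(t x \right)} + 2 t e^{t x} \cos{\left(x \right)} + 4 t \sin{\left(t x \right)} \cos{\left(x \right)} + x^{2} e^{t x} \sin{\left(t \right)} + 2 x^{2} \sin{\left(t \right)} \sin{\left(t x \right)} + 2 x e^{t x} \cos{\left(t \right)} + 4 x \sin{\left(t x \right)} \cos{\left(t \right)}.
Matching coefficients of the independent functions:
  [t^{2} \sin{\left(t \right)}]:  12 A = 36
  [t e^{t x} \cos{\left(x \right)}, x e^{t x} \cos{\left(t \right)}]:  2 B = 2
  [t \sin{\left(t x \right)} \cos{\left(x \right)}, x \sin{\left(t x \right)} \cos{\left(t \right)}]:  - 2 C = 4
  [x^{2} e^{t x} \sin{\left(t \right)}, t x^{2} e^{t x} \cos{\left(t \right)}, t^{2} x e^{t x} \cos{\left(x \right)}]:  B = 1
  [x^{2} \sin{\left(t \right)} \sin{\left(t x \right)}, t x^{2} \cos{\left(t \right)} \cos{\left(t x \right)}, t^{2} x \cos{\left(x \right)} \cos{\left(t x \right)}]:  - C = 2
Solving: A = 3, B = 1, C = -2.
Check against the point condition:
  u(0, 0) = 1  ⟹  B = 1  ✓
Hence u(x, t) = 3 t^{4} + e^{t x} - 2 \sin{\left(t x \right)}.

Answer: u(x, t) = 3 t^{4} + e^{t x} - 2 \sin{\left(t x \right)}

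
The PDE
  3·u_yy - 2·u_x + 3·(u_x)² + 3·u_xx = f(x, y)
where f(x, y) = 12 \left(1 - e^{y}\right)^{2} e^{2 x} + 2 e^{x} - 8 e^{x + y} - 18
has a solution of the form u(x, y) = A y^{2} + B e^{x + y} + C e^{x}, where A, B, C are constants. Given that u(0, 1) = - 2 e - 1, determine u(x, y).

Answer: u(x, y) = - 3 y^{2} + 2 e^{x} - 2 e^{x + y}

Derivation:
Substitute the ansatz u = A y^{2} + B e^{x + y} + C e^{x} into the left-hand side.
Derivatives of the ansatz:
  u_yy = 2 A + B e^{x} e^{y}
  u_x = B e^{x} e^{y} + C e^{x}
  u_xx = B e^{x} e^{y} + C e^{x}
Term by term:
  3·u_yy = 6 A + 3 B e^{x} e^{y}
  -2·u_x = - 2 B e^{x} e^{y} - 2 C e^{x}
  3·(u_x)² = 3 B^{2} e^{2 x} e^{2 y} + 6 B C e^{2 x} e^{y} + 3 C^{2} e^{2 x}
  3·u_xx = 3 B e^{x} e^{y} + 3 C e^{x}
So the left-hand side equals
  6 A + 3 B^{2} e^{2 x} e^{2 y} + 6 B C e^{2 x} e^{y} + 4 B e^{x} e^{y} + 3 C^{2} e^{2 x} + C e^{x}
This must equal f(x, y) identically; expanded, f = 12 e^{2 x} e^{2 y} - 24 e^{2 x} e^{y} + 12 e^{2 x} - 8 e^{x} e^{y} + 2 e^{x} - 18.
Matching coefficients of the independent functions:
  [constant term]:  6 A = -18
  [e^{x} e^{y}]:  4 B = -8
  [e^{2 x} e^{y}]:  6 B C = -24
  [e^{2 x} e^{2 y}]:  3 B^{2} = 12
  [e^{x}]:  C = 2
  [e^{2 x}]:  3 C^{2} = 12
Solving: A = -3, B = -2, C = 2.
Check against the point condition:
  u(0, 1) = - 2 e - 1  ⟹  A + e B + C = - 2 e - 1  ✓
Hence u(x, y) = - 3 y^{2} + 2 e^{x} - 2 e^{x + y}.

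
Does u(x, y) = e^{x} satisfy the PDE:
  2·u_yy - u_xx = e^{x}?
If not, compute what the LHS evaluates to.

Evaluate each term of the left-hand side for u = e^{x}.
Derivatives:
  u_yy = 0
  u_xx = e^{x}
Terms:
  2·u_yy = 0
  -u_xx = - e^{x}
Sum: LHS = - e^{x}
Given right-hand side: e^{x}. Difference LHS − RHS = - 2 e^{x} ≠ 0, so u is not a solution.

Answer: No, the LHS evaluates to - e^{x}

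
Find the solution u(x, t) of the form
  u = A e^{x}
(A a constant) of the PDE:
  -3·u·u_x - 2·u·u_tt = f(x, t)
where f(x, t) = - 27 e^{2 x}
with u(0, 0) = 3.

Answer: u(x, t) = 3 e^{x}

Derivation:
Substitute the ansatz u = A e^{x} into the left-hand side.
Derivatives of the ansatz:
  u_x = A e^{x}
  u_tt = 0
Term by term:
  -3·u·u_x = - 3 A^{2} e^{2 x}
  -2·u·u_tt = 0
So the left-hand side equals
  - 3 A^{2} e^{2 x}
This must equal f(x, t) = - 27 e^{2 x} identically.
Matching coefficients of the independent functions:
  [e^{2 x}]:  - 3 A^{2} = -27
These equations allow (A) = (-3) or (3).
Impose the point condition(s):
  u(0, 0) = 3  ⟹  A = 3
Only A = 3 satisfies everything.
Hence u(x, t) = 3 e^{x}.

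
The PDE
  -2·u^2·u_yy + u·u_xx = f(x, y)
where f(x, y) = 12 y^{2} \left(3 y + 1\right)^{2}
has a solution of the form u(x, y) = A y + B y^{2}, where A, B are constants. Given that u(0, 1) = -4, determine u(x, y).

Answer: u(x, y) = - 3 y^{2} - y

Derivation:
Substitute the ansatz u = A y + B y^{2} into the left-hand side.
Derivatives of the ansatz:
  u_yy = 2 B
  u_xx = 0
Term by term:
  -2·u^2·u_yy = - 4 A^{2} B y^{2} - 8 A B^{2} y^{3} - 4 B^{3} y^{4}
  u·u_xx = 0
So the left-hand side equals
  - 4 A^{2} B y^{2} - 8 A B^{2} y^{3} - 4 B^{3} y^{4}
This must equal f(x, y) identically; expanded, f = 108 y^{4} + 72 y^{3} + 12 y^{2}.
Matching coefficients of the independent functions:
  [y^{2}]:  - 4 A^{2} B = 12
  [y^{3}]:  - 8 A B^{2} = 72
  [y^{4}]:  - 4 B^{3} = 108
Solving: A = -1, B = -3.
Check against the point condition:
  u(0, 1) = -4  ⟹  A + B = -4  ✓
Hence u(x, y) = - 3 y^{2} - y.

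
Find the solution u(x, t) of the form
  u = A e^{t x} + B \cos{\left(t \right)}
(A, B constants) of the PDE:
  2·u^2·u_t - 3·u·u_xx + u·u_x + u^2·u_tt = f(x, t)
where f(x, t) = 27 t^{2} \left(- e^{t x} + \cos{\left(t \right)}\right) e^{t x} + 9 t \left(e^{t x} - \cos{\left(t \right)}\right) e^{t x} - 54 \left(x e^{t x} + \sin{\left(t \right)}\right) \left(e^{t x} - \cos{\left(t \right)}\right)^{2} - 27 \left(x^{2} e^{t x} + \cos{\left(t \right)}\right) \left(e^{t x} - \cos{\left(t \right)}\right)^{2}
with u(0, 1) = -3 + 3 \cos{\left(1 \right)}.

Substitute the ansatz u = A e^{t x} + B \cos{\left(t \right)} into the left-hand side.
Derivatives of the ansatz:
  u_t = A x e^{t x} - B \sin{\left(t \right)}
  u_xx = A t^{2} e^{t x}
  u_x = A t e^{t x}
  u_tt = A x^{2} e^{t x} - B \cos{\left(t \right)}
Term by term:
  2·u^2·u_t = 2 A^{3} x e^{3 t x} + 4 A^{2} B x e^{2 t x} \cos{\left(t \right)} - 2 A^{2} B e^{2 t x} \sin{\left(t \right)} + 2 A B^{2} x e^{t x} \cos^{2}{\left(t \right)} - 4 A B^{2} e^{t x} \sin{\left(t \right)} \cos{\left(t \right)} - 2 B^{3} \sin{\left(t \right)} \cos^{2}{\left(t \right)}
  -3·u·u_xx = - 3 A^{2} t^{2} e^{2 t x} - 3 A B t^{2} e^{t x} \cos{\left(t \right)}
  u·u_x = A^{2} t e^{2 t x} + A B t e^{t x} \cos{\left(t \right)}
  u^2·u_tt = A^{3} x^{2} e^{3 t x} + 2 A^{2} B x^{2} e^{2 t x} \cos{\left(t \right)} - A^{2} B e^{2 t x} \cos{\left(t \right)} + A B^{2} x^{2} e^{t x} \cos^{2}{\left(t \right)} - 2 A B^{2} e^{t x} \cos^{2}{\left(t \right)} - B^{3} \cos^{3}{\left(t \right)}
So the left-hand side equals
  A^{3} x^{2} e^{3 t x} + 2 A^{3} x e^{3 t x} + 2 A^{2} B x^{2} e^{2 t x} \cos{\left(t \right)} + 4 A^{2} B x e^{2 t x} \cos{\left(t \right)} - 2 A^{2} B e^{2 t x} \sin{\left(t \right)} - A^{2} B e^{2 t x} \cos{\left(t \right)} - 3 A^{2} t^{2} e^{2 t x} + A^{2} t e^{2 t x} + A B^{2} x^{2} e^{t x} \cos^{2}{\left(t \right)} + 2 A B^{2} x e^{t x} \cos^{2}{\left(t \right)} - 4 A B^{2} e^{t x} \sin{\left(t \right)} \cos{\left(t \right)} - 2 A B^{2} e^{t x} \cos^{2}{\left(t \right)} - 3 A B t^{2} e^{t x} \cos{\left(t \right)} + A B t e^{t x} \cos{\left(t \right)} - 2 B^{3} \sin{\left(t \right)} \cos^{2}{\left(t \right)} - B^{3} \cos^{3}{\left(t \right)}
This must equal f(x, t) identically; expanded, f = - 27 t^{2} e^{2 t x} + 27 t^{2} e^{t x} \cos{\left(t \right)} + 9 t e^{2 t x} - 9 t e^{t x} \cos{\left(t \right)} - 27 x^{2} e^{3 t x} + 54 x^{2} e^{2 t x} \cos{\left(t \right)} - 27 x^{2} e^{t x} \cos^{2}{\left(t \right)} - 54 x e^{3 t x} + 108 x e^{2 t x} \cos{\left(t \right)} - 54 x e^{t x} \cos^{2}{\left(t \right)} - 54 e^{2 t x} \sin{\left(t \right)} - 27 e^{2 t x} \cos{\left(t \right)} + 108 e^{t x} \sin{\left(t \right)} \cos{\left(t \right)} + 54 e^{t x} \cos^{2}{\left(t \right)} - 54 \sin{\left(t \right)} \cos^{2}{\left(t \right)} - 27 \cos^{3}{\left(t \right)}.
Matching coefficients of the independent functions:
(each divided by its leading coefficient; functions giving the same equation are listed together)
  [t e^{2 t x}, t^{2} e^{2 t x}]:  A^{2} - 9 = 0
  [x e^{3 t x}, x^{2} e^{3 t x}]:  A^{3} + 27 = 0
  [e^{t x} \cos^{2}{\left(t \right)}, x e^{t x} \cos^{2}{\left(t \right)}, x^{2} e^{t x} \cos^{2}{\left(t \right)}, …]:  A B^{2} + 27 = 0
  [e^{2 t x} \sin{\left(t \right)}, e^{2 t x} \cos{\left(t \right)}, x e^{2 t x} \cos{\left(t \right)}, …]:  A^{2} B - 27 = 0
  [\sin{\left(t \right)} \cos^{2}{\left(t \right)}, \cos^{3}{\left(t \right)}]:  B^{3} - 27 = 0
  [t e^{t x} \cos{\left(t \right)}, t^{2} e^{t x} \cos{\left(t \right)}]:  A B + 9 = 0
Solving: A = -3, B = 3.
Check against the point condition:
  u(0, 1) = -3 + 3 \cos{\left(1 \right)}  ⟹  A + B \cos{\left(1 \right)} = -3 + 3 \cos{\left(1 \right)}  ✓
Hence u(x, t) = - 3 e^{t x} + 3 \cos{\left(t \right)}.

Answer: u(x, t) = - 3 e^{t x} + 3 \cos{\left(t \right)}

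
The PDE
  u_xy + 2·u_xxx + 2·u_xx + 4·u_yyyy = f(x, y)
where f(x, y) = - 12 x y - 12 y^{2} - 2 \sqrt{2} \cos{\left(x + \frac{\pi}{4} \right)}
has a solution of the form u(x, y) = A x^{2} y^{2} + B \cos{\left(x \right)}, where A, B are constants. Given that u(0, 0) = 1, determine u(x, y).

Answer: u(x, y) = - 3 x^{2} y^{2} + \cos{\left(x \right)}

Derivation:
Substitute the ansatz u = A x^{2} y^{2} + B \cos{\left(x \right)} into the left-hand side.
Derivatives of the ansatz:
  u_xy = 4 A x y
  u_xxx = B \sin{\left(x \right)}
  u_xx = 2 A y^{2} - B \cos{\left(x \right)}
  u_yyyy = 0
Term by term:
  u_xy = 4 A x y
  2·u_xxx = 2 B \sin{\left(x \right)}
  2·u_xx = 4 A y^{2} - 2 B \cos{\left(x \right)}
  4·u_yyyy = 0
So the left-hand side equals
  4 A x y + 4 A y^{2} + 2 B \sin{\left(x \right)} - 2 B \cos{\left(x \right)}
This must equal f(x, y) identically; expanded, f = - 12 x y - 12 y^{2} + 2 \sin{\left(x \right)} - 2 \cos{\left(x \right)}.
Matching coefficients of the independent functions:
  [y^{2}, x y]:  4 A = -12
  [\sin{\left(x \right)}]:  2 B = 2
  [\cos{\left(x \right)}]:  - 2 B = -2
Solving: A = -3, B = 1.
Check against the point condition:
  u(0, 0) = 1  ⟹  B = 1  ✓
Hence u(x, y) = - 3 x^{2} y^{2} + \cos{\left(x \right)}.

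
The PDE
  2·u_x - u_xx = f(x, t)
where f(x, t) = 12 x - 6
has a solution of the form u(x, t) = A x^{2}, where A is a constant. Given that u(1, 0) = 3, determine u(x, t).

Substitute the ansatz u = A x^{2} into the left-hand side.
Derivatives of the ansatz:
  u_x = 2 A x
  u_xx = 2 A
Term by term:
  2·u_x = 4 A x
  -u_xx = - 2 A
So the left-hand side equals
  4 A x - 2 A
This must equal f(x, t) = 12 x - 6 identically.
Matching coefficients of the independent functions:
  [constant term]:  - 2 A = -6
  [x]:  4 A = 12
Solving: A = 3.
Check against the point condition:
  u(1, 0) = 3  ⟹  A = 3  ✓
Hence u(x, t) = 3 x^{2}.

Answer: u(x, t) = 3 x^{2}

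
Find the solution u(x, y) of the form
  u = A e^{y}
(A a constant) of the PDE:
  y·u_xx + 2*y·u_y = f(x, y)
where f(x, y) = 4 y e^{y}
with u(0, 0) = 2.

Substitute the ansatz u = A e^{y} into the left-hand side.
Derivatives of the ansatz:
  u_xx = 0
  u_y = A e^{y}
Term by term:
  y·u_xx = 0
  2*y·u_y = 2 A y e^{y}
So the left-hand side equals
  2 A y e^{y}
This must equal f(x, y) = 4 y e^{y} identically.
Matching coefficients of the independent functions:
  [y e^{y}]:  2 A = 4
Solving: A = 2.
Check against the point condition:
  u(0, 0) = 2  ⟹  A = 2  ✓
Hence u(x, y) = 2 e^{y}.

Answer: u(x, y) = 2 e^{y}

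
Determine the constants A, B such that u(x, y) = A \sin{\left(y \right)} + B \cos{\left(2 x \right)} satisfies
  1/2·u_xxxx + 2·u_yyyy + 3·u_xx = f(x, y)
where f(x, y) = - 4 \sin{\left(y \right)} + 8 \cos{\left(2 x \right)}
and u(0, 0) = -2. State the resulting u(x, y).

Answer: u(x, y) = - 2 \sin{\left(y \right)} - 2 \cos{\left(2 x \right)}

Derivation:
Substitute the ansatz u = A \sin{\left(y \right)} + B \cos{\left(2 x \right)} into the left-hand side.
Derivatives of the ansatz:
  u_xxxx = 16 B \cos{\left(2 x \right)}
  u_yyyy = A \sin{\left(y \right)}
  u_xx = - 4 B \cos{\left(2 x \right)}
Term by term:
  1/2·u_xxxx = 8 B \cos{\left(2 x \right)}
  2·u_yyyy = 2 A \sin{\left(y \right)}
  3·u_xx = - 12 B \cos{\left(2 x \right)}
So the left-hand side equals
  2 A \sin{\left(y \right)} - 4 B \cos{\left(2 x \right)}
This must equal f(x, y) = - 4 \sin{\left(y \right)} + 8 \cos{\left(2 x \right)} identically.
Matching coefficients of the independent functions:
  [\sin{\left(y \right)}]:  2 A = -4
  [\cos{\left(2 x \right)}]:  - 4 B = 8
Solving: A = -2, B = -2.
Check against the point condition:
  u(0, 0) = -2  ⟹  B = -2  ✓
Hence u(x, y) = - 2 \sin{\left(y \right)} - 2 \cos{\left(2 x \right)}.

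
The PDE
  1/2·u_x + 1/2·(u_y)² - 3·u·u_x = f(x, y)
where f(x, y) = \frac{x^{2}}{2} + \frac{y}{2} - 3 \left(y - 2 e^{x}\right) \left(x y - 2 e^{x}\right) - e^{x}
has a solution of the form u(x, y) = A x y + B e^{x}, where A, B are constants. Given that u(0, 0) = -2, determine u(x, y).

Substitute the ansatz u = A x y + B e^{x} into the left-hand side.
Derivatives of the ansatz:
  u_x = A y + B e^{x}
  u_y = A x
Term by term:
  1/2·u_x = \frac{A y}{2} + \frac{B e^{x}}{2}
  1/2·(u_y)² = \frac{A^{2} x^{2}}{2}
  -3·u·u_x = - 3 A^{2} x y^{2} - 3 A B x y e^{x} - 3 A B y e^{x} - 3 B^{2} e^{2 x}
So the left-hand side equals
  \frac{A^{2} x^{2}}{2} - 3 A^{2} x y^{2} - 3 A B x y e^{x} - 3 A B y e^{x} + \frac{A y}{2} - 3 B^{2} e^{2 x} + \frac{B e^{x}}{2}
This must equal f(x, y) identically; expanded, f = \frac{x^{2}}{2} - 3 x y^{2} + 6 x y e^{x} + 6 y e^{x} + \frac{y}{2} - 12 e^{2 x} - e^{x}.
Matching coefficients of the independent functions:
  [x^{2}]:  \frac{A^{2}}{2} = \frac{1}{2}
  [y]:  \frac{A}{2} = \frac{1}{2}
  [x y^{2}]:  - 3 A^{2} = -3
  [y e^{x}, x y e^{x}]:  - 3 A B = 6
  [e^{x}]:  \frac{B}{2} = -1
  [e^{2 x}]:  - 3 B^{2} = -12
Solving: A = 1, B = -2.
Check against the point condition:
  u(0, 0) = -2  ⟹  B = -2  ✓
Hence u(x, y) = x y - 2 e^{x}.

Answer: u(x, y) = x y - 2 e^{x}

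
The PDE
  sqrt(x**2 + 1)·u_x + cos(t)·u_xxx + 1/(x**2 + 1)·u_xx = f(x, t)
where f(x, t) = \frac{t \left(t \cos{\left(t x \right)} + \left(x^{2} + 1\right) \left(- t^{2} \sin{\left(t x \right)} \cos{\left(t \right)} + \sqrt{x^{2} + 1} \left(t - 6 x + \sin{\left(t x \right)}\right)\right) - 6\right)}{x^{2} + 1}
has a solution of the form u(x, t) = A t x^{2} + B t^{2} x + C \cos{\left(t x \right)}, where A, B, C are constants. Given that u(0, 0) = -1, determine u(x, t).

Substitute the ansatz u = A t x^{2} + B t^{2} x + C \cos{\left(t x \right)} into the left-hand side.
Derivatives of the ansatz:
  u_x = 2 A t x + B t^{2} - C t \sin{\left(t x \right)}
  u_xxx = C t^{3} \sin{\left(t x \right)}
  u_xx = 2 A t - C t^{2} \cos{\left(t x \right)}
Term by term:
  sqrt(x**2 + 1)·u_x = 2 A t x \sqrt{x^{2} + 1} + B t^{2} \sqrt{x^{2} + 1} - C t \sqrt{x^{2} + 1} \sin{\left(t x \right)}
  cos(t)·u_xxx = C t^{3} \sin{\left(t x \right)} \cos{\left(t \right)}
  1/(x**2 + 1)·u_xx = \frac{2 A t}{x^{2} + 1} - \frac{C t^{2} \cos{\left(t x \right)}}{x^{2} + 1}
So the left-hand side equals
  2 A t x \sqrt{x^{2} + 1} + \frac{2 A t}{x^{2} + 1} + B t^{2} \sqrt{x^{2} + 1} + C t^{3} \sin{\left(t x \right)} \cos{\left(t \right)} - \frac{C t^{2} \cos{\left(t x \right)}}{x^{2} + 1} - C t \sqrt{x^{2} + 1} \sin{\left(t x \right)}
This must equal f(x, t) identically; expanded, f = - t^{3} \sin{\left(t x \right)} \cos{\left(t \right)} + t^{2} \sqrt{x^{2} + 1} + \frac{t^{2} \cos{\left(t x \right)}}{x^{2} + 1} - 6 t x \sqrt{x^{2} + 1} + t \sqrt{x^{2} + 1} \sin{\left(t x \right)} - \frac{6 t}{x^{2} + 1}.
Matching coefficients of the independent functions:
  [\frac{t}{x^{2} + 1}, t x \sqrt{x^{2} + 1}]:  2 A = -6
  [t^{2} \sqrt{x^{2} + 1}]:  B = 1
  [t \sqrt{x^{2} + 1} \sin{\left(t x \right)}, \frac{t^{2} \cos{\left(t x \right)}}{x^{2} + 1}]:  - C = 1
  [t^{3} \sin{\left(t x \right)} \cos{\left(t \right)}]:  C = -1
Solving: A = -3, B = 1, C = -1.
Check against the point condition:
  u(0, 0) = -1  ⟹  C = -1  ✓
Hence u(x, t) = t^{2} x - 3 t x^{2} - \cos{\left(t x \right)}.

Answer: u(x, t) = t^{2} x - 3 t x^{2} - \cos{\left(t x \right)}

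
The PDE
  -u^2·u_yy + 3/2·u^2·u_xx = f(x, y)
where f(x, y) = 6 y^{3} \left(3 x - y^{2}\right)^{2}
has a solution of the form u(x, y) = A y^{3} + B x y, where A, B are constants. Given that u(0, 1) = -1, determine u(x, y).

Answer: u(x, y) = 3 x y - y^{3}

Derivation:
Substitute the ansatz u = A y^{3} + B x y into the left-hand side.
Derivatives of the ansatz:
  u_yy = 6 A y
  u_xx = 0
Term by term:
  -u^2·u_yy = - 6 A^{3} y^{7} - 12 A^{2} B x y^{5} - 6 A B^{2} x^{2} y^{3}
  3/2·u^2·u_xx = 0
So the left-hand side equals
  - 6 A^{3} y^{7} - 12 A^{2} B x y^{5} - 6 A B^{2} x^{2} y^{3}
This must equal f(x, y) identically; expanded, f = 54 x^{2} y^{3} - 36 x y^{5} + 6 y^{7}.
Matching coefficients of the independent functions:
  [y^{7}]:  - 6 A^{3} = 6
  [x y^{5}]:  - 12 A^{2} B = -36
  [x^{2} y^{3}]:  - 6 A B^{2} = 54
Solving: A = -1, B = 3.
Check against the point condition:
  u(0, 1) = -1  ⟹  A = -1  ✓
Hence u(x, y) = 3 x y - y^{3}.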